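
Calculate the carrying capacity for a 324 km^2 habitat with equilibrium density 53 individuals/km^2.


K = 53 * 324 = 17172 individuals

17172 individuals


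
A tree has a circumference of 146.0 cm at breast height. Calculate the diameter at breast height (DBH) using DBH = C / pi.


DBH = C / pi = 146.0 / 3.141593 = 46.4732 ≈ 46.47 cm

46.47 cm


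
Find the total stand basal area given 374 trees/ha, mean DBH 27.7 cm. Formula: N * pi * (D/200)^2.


(D/200)^2 = (27.7/200)^2 = 0.1385^2 = 0.01918225
Individual BA = 3.141593 * 0.01918225 = 0.0602628 m^2
Stand BA = 374 * 0.0602628 = 22.5383 ≈ 22.54 m^2/ha

22.54 m^2/ha


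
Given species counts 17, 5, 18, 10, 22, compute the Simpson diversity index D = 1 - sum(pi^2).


Total N = 17 + 5 + 18 + 10 + 22 = 72
Per-species terms:
  p = 17/72 = 0.236111; p^2 = 0.236111^2 = 0.055748
  p = 5/72 = 0.069444; p^2 = 0.069444^2 = 0.004822
  p = 18/72 = 0.250000; p^2 = 0.250000^2 = 0.062500
  p = 10/72 = 0.138889; p^2 = 0.138889^2 = 0.019290
  p = 22/72 = 0.305556; p^2 = 0.305556^2 = 0.093364
sum(p^2) = 0.055748 + 0.004822 + 0.062500 + 0.019290 + 0.093364 = 0.235724
D = 1 - 0.235724 = 0.764276 ≈ 0.7643

0.7643


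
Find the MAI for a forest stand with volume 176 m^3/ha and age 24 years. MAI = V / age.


MAI = 176 / 24 = 7.3333 ≈ 7.33 m^3/ha/yr

7.33 m^3/ha/yr


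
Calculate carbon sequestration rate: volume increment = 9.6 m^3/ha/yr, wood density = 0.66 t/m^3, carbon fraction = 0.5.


C = 9.6 * 0.66 * 0.5 = 3.168 ≈ 3.17 t C/ha/yr

3.17 t C/ha/yr


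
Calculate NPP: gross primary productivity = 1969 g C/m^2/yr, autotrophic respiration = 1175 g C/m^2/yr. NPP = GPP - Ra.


NPP = GPP - Ra = 1969 - 1175 = 794 g C/m^2/yr

794 g C/m^2/yr


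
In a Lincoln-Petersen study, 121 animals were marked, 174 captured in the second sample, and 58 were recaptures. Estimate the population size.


N = M * C / R = 121 * 174 / 58 = 21054 / 58 = 363

363 individuals


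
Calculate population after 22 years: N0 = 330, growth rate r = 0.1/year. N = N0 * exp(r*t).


r*t = 0.1 * 22 = 2.2
exp(2.2) = 9.02501
N = 330 * 9.02501 = 2978.25 ≈ 2978

2978


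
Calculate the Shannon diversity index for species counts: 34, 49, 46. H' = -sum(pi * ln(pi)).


Total N = 34 + 49 + 46 = 129
Per-species terms:
  p = 34/129 = 0.263566; ln(p) = -1.333451; p*ln(p) = 0.263566 * (-1.333451) = -0.351452
  p = 49/129 = 0.379845; ln(p) = -0.967992; p*ln(p) = 0.379845 * (-0.967992) = -0.367687
  p = 46/129 = 0.356589; ln(p) = -1.031171; p*ln(p) = 0.356589 * (-1.031171) = -0.367704
sum(p*ln(p)) = (-0.351452) + (-0.367687) + (-0.367704) = -1.086843
H' = -(-1.086843) = 1.086843 ≈ 1.0868

1.0868


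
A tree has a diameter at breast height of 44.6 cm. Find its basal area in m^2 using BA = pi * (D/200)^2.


D/200 = 44.6/200 = 0.223 m
(D/200)^2 = 0.223^2 = 0.049729
BA = 3.141593 * 0.049729 = 0.156228 ≈ 0.1562 m^2

0.1562 m^2


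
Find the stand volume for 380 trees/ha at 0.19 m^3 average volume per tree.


V_stand = 380 * 0.19 = 72.2 m^3/ha

72.2 m^3/ha


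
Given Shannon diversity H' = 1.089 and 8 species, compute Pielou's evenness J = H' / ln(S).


ln(8) = 2.07944
J = H' / ln(S) = 1.089 / 2.07944 = 0.523699 ≈ 0.5237

0.5237


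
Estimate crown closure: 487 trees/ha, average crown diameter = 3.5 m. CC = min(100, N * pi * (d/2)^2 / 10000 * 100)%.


(d/2)^2 = (3.5/2)^2 = 1.75^2 = 3.0625
Crown area = 3.141593 * 3.0625 = 9.62113 m^2
N * area / 10000 * 100 = 487 * 9.62113 / 10000 * 100 = 46.8549
CC = min(100, 46.8549) = 46.8549 ≈ 46.9%

46.9%


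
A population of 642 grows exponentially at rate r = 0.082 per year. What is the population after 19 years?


r*t = 0.082 * 19 = 1.558
exp(1.558) = 4.74931
N = 642 * 4.74931 = 3049.06 ≈ 3049

3049


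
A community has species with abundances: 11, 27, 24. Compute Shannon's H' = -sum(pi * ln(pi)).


Total N = 11 + 27 + 24 = 62
Per-species terms:
  p = 11/62 = 0.177419; ln(p) = -1.729241; p*ln(p) = 0.177419 * (-1.729241) = -0.306800
  p = 27/62 = 0.435484; ln(p) = -0.831297; p*ln(p) = 0.435484 * (-0.831297) = -0.362017
  p = 24/62 = 0.387097; ln(p) = -0.949080; p*ln(p) = 0.387097 * (-0.949080) = -0.367386
sum(p*ln(p)) = (-0.306800) + (-0.362017) + (-0.367386) = -1.036203
H' = -(-1.036203) = 1.036203 ≈ 1.0362

1.0362


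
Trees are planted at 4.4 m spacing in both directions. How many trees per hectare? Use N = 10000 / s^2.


N = 10000 / 4.4^2 = 10000 / 19.36 = 516.529 ≈ 517 trees/ha

517 trees/ha


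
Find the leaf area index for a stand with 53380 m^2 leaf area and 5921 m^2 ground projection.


LAI = 53380 / 5921 = 9.0154 ≈ 9.02

9.02


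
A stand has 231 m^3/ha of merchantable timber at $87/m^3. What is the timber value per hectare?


Value = 231 * 87 = $20097/ha

$20097/ha


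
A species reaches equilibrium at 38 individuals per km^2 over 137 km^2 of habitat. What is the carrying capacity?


K = 38 * 137 = 5206 individuals

5206 individuals


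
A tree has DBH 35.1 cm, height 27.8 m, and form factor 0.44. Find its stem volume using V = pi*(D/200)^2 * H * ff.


(D/200)^2 = (35.1/200)^2 = 0.1755^2 = 0.03080025
BA = 3.141593 * 0.03080025 = 0.0967618 m^2
V = 0.0967618 * 27.8 * 0.44 = 1.18359 ≈ 1.184 m^3

1.184 m^3


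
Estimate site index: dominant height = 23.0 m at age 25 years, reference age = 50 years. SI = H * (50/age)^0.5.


50/25 = 2.00000
(2.00000)^0.5 = 1.41421
SI = 23.0 * 1.41421 = 32.5268 ≈ 32.5 m

32.5 m


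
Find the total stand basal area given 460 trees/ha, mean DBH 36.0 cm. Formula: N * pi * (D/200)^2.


(D/200)^2 = (36.0/200)^2 = 0.18^2 = 0.0324
Individual BA = 3.141593 * 0.0324 = 0.101788 m^2
Stand BA = 460 * 0.101788 = 46.8225 ≈ 46.82 m^2/ha

46.82 m^2/ha


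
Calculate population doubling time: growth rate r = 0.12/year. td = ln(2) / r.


td = ln(2) / 0.12 = 0.693147 / 0.12 = 5.77623 ≈ 5.8 years

5.8 years


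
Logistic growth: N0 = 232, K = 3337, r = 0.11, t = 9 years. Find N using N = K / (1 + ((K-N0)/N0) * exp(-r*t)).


(K - N0)/N0 = (3337 - 232)/232 = 3105/232 = 13.3836
r*t = 0.11 * 9 = 0.99; exp(-0.99) = 0.371577
13.3836 * 0.371577 = 4.97304
1 + 4.97304 = 5.97304
N = 3337 / 5.97304 = 558.677 ≈ 559

559


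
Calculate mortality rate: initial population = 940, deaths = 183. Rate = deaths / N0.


Mortality rate = 183 / 940 = 0.194681 ≈ 0.1947

0.1947


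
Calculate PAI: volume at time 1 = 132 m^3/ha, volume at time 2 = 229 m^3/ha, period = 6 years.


PAI = (V2 - V1) / period = (229 - 132) / 6 = 97 / 6 = 16.1667 ≈ 16.17 m^3/ha/yr

16.17 m^3/ha/yr


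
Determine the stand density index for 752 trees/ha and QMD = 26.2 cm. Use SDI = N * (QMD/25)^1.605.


QMD/25 = 26.2/25 = 1.048
(1.048)^1.605 = exp(1.605 * ln(1.048)) = exp(1.605 * 0.0468836) = exp(0.0752482) = 1.07815
SDI = 752 * 1.07815 = 810.769 ≈ 811

811


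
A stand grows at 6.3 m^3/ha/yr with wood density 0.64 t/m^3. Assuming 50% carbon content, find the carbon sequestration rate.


C = 6.3 * 0.64 * 0.5 = 2.016 ≈ 2.02 t C/ha/yr

2.02 t C/ha/yr


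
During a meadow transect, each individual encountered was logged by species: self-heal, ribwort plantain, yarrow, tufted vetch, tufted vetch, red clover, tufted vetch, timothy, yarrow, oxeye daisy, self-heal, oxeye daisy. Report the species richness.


Total individuals logged = 12
Distinct species (count of individuals): self-heal (2), ribwort plantain (1), yarrow (2), tufted vetch (3), red clover (1), timothy (1), oxeye daisy (2)
Species richness = number of distinct species = 7

7


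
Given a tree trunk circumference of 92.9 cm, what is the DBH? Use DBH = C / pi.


DBH = C / pi = 92.9 / 3.141593 = 29.5710 ≈ 29.57 cm

29.57 cm


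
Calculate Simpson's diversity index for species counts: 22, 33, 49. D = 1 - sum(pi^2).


Total N = 22 + 33 + 49 = 104
Per-species terms:
  p = 22/104 = 0.211538; p^2 = 0.211538^2 = 0.044748
  p = 33/104 = 0.317308; p^2 = 0.317308^2 = 0.100684
  p = 49/104 = 0.471154; p^2 = 0.471154^2 = 0.221986
sum(p^2) = 0.044748 + 0.100684 + 0.221986 = 0.367418
D = 1 - 0.367418 = 0.632582 ≈ 0.6326

0.6326


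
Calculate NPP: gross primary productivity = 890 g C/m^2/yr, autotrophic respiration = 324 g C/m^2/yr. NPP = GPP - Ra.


NPP = GPP - Ra = 890 - 324 = 566 g C/m^2/yr

566 g C/m^2/yr


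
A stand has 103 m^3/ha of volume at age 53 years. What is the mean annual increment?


MAI = 103 / 53 = 1.9434 ≈ 1.94 m^3/ha/yr

1.94 m^3/ha/yr


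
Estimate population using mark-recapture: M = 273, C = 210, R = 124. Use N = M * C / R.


N = M * C / R = 273 * 210 / 124 = 57330 / 124 = 462.34 ≈ 462

462 individuals


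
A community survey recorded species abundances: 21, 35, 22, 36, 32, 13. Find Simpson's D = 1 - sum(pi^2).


Total N = 21 + 35 + 22 + 36 + 32 + 13 = 159
Per-species terms:
  p = 21/159 = 0.132075; p^2 = 0.132075^2 = 0.017444
  p = 35/159 = 0.220126; p^2 = 0.220126^2 = 0.048455
  p = 22/159 = 0.138365; p^2 = 0.138365^2 = 0.019145
  p = 36/159 = 0.226415; p^2 = 0.226415^2 = 0.051264
  p = 32/159 = 0.201258; p^2 = 0.201258^2 = 0.040505
  p = 13/159 = 0.081761; p^2 = 0.081761^2 = 0.006685
sum(p^2) = 0.017444 + 0.048455 + 0.019145 + 0.051264 + 0.040505 + 0.006685 = 0.183498
D = 1 - 0.183498 = 0.816502 ≈ 0.8165

0.8165


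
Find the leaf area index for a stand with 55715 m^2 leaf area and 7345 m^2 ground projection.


LAI = 55715 / 7345 = 7.5854 ≈ 7.59

7.59


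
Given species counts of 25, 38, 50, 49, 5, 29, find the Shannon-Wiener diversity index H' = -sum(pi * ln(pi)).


Total N = 25 + 38 + 50 + 49 + 5 + 29 = 196
Per-species terms:
  p = 25/196 = 0.127551; ln(p) = -2.059239; p*ln(p) = 0.127551 * (-2.059239) = -0.262658
  p = 38/196 = 0.193878; ln(p) = -1.640526; p*ln(p) = 0.193878 * (-1.640526) = -0.318062
  p = 50/196 = 0.255102; ln(p) = -1.366092; p*ln(p) = 0.255102 * (-1.366092) = -0.348493
  p = 49/196 = 0.250000; ln(p) = -1.386294; p*ln(p) = 0.250000 * (-1.386294) = -0.346574
  p = 5/196 = 0.025510; ln(p) = -3.668685; p*ln(p) = 0.025510 * (-3.668685) = -0.093588
  p = 29/196 = 0.147959; ln(p) = -1.910820; p*ln(p) = 0.147959 * (-1.910820) = -0.282723
sum(p*ln(p)) = (-0.262658) + (-0.318062) + (-0.348493) + (-0.346574) + (-0.093588) + (-0.282723) = -1.652098
H' = -(-1.652098) = 1.652098 ≈ 1.6521

1.6521


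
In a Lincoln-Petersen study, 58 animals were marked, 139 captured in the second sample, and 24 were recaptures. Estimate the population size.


N = M * C / R = 58 * 139 / 24 = 8062 / 24 = 335.92 ≈ 336

336 individuals


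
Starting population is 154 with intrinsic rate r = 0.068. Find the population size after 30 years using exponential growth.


r*t = 0.068 * 30 = 2.04
exp(2.04) = 7.69061
N = 154 * 7.69061 = 1184.35 ≈ 1184

1184


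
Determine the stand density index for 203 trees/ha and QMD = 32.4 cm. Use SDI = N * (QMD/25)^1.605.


QMD/25 = 32.4/25 = 1.296
(1.296)^1.605 = exp(1.605 * ln(1.296)) = exp(1.605 * 0.259283) = exp(0.416149) = 1.51611
SDI = 203 * 1.51611 = 307.770 ≈ 308

308


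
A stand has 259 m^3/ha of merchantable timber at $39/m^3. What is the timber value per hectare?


Value = 259 * 39 = $10101/ha

$10101/ha


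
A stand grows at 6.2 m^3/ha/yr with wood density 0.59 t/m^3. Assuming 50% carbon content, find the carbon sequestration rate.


C = 6.2 * 0.59 * 0.5 = 1.829 ≈ 1.83 t C/ha/yr

1.83 t C/ha/yr


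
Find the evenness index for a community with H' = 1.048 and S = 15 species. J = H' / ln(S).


ln(15) = 2.70805
J = H' / ln(S) = 1.048 / 2.70805 = 0.386994 ≈ 0.3870

0.3870


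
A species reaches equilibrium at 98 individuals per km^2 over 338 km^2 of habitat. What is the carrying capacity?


K = 98 * 338 = 33124 individuals

33124 individuals


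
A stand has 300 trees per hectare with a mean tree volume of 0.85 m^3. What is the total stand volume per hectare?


V_stand = 300 * 0.85 = 255.0 m^3/ha

255.0 m^3/ha


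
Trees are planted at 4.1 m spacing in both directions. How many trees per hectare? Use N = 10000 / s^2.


N = 10000 / 4.1^2 = 10000 / 16.81 = 594.884 ≈ 595 trees/ha

595 trees/ha


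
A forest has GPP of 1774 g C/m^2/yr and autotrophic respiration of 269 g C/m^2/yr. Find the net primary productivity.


NPP = GPP - Ra = 1774 - 269 = 1505 g C/m^2/yr

1505 g C/m^2/yr


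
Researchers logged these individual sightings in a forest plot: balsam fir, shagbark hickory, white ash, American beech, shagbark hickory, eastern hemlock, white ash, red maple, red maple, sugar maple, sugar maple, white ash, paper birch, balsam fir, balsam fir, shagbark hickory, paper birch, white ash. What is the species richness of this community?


Total individuals logged = 18
Distinct species (count of individuals): balsam fir (3), shagbark hickory (3), white ash (4), American beech (1), eastern hemlock (1), red maple (2), sugar maple (2), paper birch (2)
Species richness = number of distinct species = 8

8


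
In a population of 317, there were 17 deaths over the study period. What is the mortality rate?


Mortality rate = 17 / 317 = 0.053628 ≈ 0.0536

0.0536


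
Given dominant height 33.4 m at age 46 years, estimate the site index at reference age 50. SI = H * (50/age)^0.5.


50/46 = 1.08696
(1.08696)^0.5 = 1.04257
SI = 33.4 * 1.04257 = 34.8218 ≈ 34.8 m

34.8 m


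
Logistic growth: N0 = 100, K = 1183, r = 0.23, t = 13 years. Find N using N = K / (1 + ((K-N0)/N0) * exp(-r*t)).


(K - N0)/N0 = (1183 - 100)/100 = 1083/100 = 10.8300
r*t = 0.23 * 13 = 2.99; exp(-2.99) = 0.0502874
10.8300 * 0.0502874 = 0.544613
1 + 0.544613 = 1.54461
N = 1183 / 1.54461 = 765.889 ≈ 766

766


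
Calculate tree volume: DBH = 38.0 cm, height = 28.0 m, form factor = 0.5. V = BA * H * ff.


(D/200)^2 = (38.0/200)^2 = 0.19^2 = 0.0361
BA = 3.141593 * 0.0361 = 0.113412 m^2
V = 0.113412 * 28.0 * 0.5 = 1.58777 ≈ 1.588 m^3

1.588 m^3


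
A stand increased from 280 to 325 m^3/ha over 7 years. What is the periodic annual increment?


PAI = (V2 - V1) / period = (325 - 280) / 7 = 45 / 7 = 6.4286 ≈ 6.43 m^3/ha/yr

6.43 m^3/ha/yr


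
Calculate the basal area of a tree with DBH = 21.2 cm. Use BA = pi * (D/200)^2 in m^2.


D/200 = 21.2/200 = 0.106 m
(D/200)^2 = 0.106^2 = 0.011236
BA = 3.141593 * 0.011236 = 0.0352989 ≈ 0.0353 m^2

0.0353 m^2


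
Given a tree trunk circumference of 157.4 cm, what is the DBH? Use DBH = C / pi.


DBH = C / pi = 157.4 / 3.141593 = 50.1020 ≈ 50.10 cm

50.10 cm


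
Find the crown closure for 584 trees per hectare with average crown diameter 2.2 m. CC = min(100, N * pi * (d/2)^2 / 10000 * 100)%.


(d/2)^2 = (2.2/2)^2 = 1.1^2 = 1.21
Crown area = 3.141593 * 1.21 = 3.80133 m^2
N * area / 10000 * 100 = 584 * 3.80133 / 10000 * 100 = 22.1998
CC = min(100, 22.1998) = 22.1998 ≈ 22.2%

22.2%


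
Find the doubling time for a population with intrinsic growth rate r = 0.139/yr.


td = ln(2) / 0.139 = 0.693147 / 0.139 = 4.98667 ≈ 5.0 years

5.0 years


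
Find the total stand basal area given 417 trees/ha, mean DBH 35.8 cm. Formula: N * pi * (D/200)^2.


(D/200)^2 = (35.8/200)^2 = 0.179^2 = 0.032041
Individual BA = 3.141593 * 0.032041 = 0.100660 m^2
Stand BA = 417 * 0.100660 = 41.9752 ≈ 41.98 m^2/ha

41.98 m^2/ha


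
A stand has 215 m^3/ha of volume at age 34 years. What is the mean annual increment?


MAI = 215 / 34 = 6.3235 ≈ 6.32 m^3/ha/yr

6.32 m^3/ha/yr


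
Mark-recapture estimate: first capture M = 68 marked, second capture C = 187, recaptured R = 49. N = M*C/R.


N = M * C / R = 68 * 187 / 49 = 12716 / 49 = 259.51 ≈ 260

260 individuals


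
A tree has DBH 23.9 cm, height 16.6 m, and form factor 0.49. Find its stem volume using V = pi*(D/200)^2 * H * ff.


(D/200)^2 = (23.9/200)^2 = 0.1195^2 = 0.01428025
BA = 3.141593 * 0.01428025 = 0.0448627 m^2
V = 0.0448627 * 16.6 * 0.49 = 0.364913 ≈ 0.365 m^3

0.365 m^3


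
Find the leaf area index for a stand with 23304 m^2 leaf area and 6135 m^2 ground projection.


LAI = 23304 / 6135 = 3.7985 ≈ 3.80

3.80


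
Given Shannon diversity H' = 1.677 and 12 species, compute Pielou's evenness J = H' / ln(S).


ln(12) = 2.48491
J = H' / ln(S) = 1.677 / 2.48491 = 0.674874 ≈ 0.6749

0.6749


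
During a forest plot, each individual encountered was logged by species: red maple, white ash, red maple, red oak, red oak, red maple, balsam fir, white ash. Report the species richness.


Total individuals logged = 8
Distinct species (count of individuals): red maple (3), white ash (2), red oak (2), balsam fir (1)
Species richness = number of distinct species = 4

4


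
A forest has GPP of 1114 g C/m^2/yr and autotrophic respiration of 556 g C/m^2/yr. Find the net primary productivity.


NPP = GPP - Ra = 1114 - 556 = 558 g C/m^2/yr

558 g C/m^2/yr


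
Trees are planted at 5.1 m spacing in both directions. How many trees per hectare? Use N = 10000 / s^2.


N = 10000 / 5.1^2 = 10000 / 26.01 = 384.468 ≈ 384 trees/ha

384 trees/ha


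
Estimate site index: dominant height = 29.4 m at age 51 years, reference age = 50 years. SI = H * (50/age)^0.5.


50/51 = 0.980392
(0.980392)^0.5 = 0.990147
SI = 29.4 * 0.990147 = 29.1103 ≈ 29.1 m

29.1 m


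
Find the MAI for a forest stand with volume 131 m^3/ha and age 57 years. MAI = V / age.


MAI = 131 / 57 = 2.2982 ≈ 2.30 m^3/ha/yr

2.30 m^3/ha/yr


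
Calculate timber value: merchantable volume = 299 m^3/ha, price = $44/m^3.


Value = 299 * 44 = $13156/ha

$13156/ha


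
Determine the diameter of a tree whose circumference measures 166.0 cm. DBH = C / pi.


DBH = C / pi = 166.0 / 3.141593 = 52.8394 ≈ 52.84 cm

52.84 cm


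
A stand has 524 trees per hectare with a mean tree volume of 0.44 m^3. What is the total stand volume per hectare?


V_stand = 524 * 0.44 = 230.56 ≈ 230.6 m^3/ha

230.6 m^3/ha


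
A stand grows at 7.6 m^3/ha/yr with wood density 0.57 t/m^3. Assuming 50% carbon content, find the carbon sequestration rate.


C = 7.6 * 0.57 * 0.5 = 2.166 ≈ 2.17 t C/ha/yr

2.17 t C/ha/yr


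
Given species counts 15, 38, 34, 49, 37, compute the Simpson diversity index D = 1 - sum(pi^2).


Total N = 15 + 38 + 34 + 49 + 37 = 173
Per-species terms:
  p = 15/173 = 0.086705; p^2 = 0.086705^2 = 0.007518
  p = 38/173 = 0.219653; p^2 = 0.219653^2 = 0.048247
  p = 34/173 = 0.196532; p^2 = 0.196532^2 = 0.038625
  p = 49/173 = 0.283237; p^2 = 0.283237^2 = 0.080223
  p = 37/173 = 0.213873; p^2 = 0.213873^2 = 0.045742
sum(p^2) = 0.007518 + 0.048247 + 0.038625 + 0.080223 + 0.045742 = 0.220355
D = 1 - 0.220355 = 0.779645 ≈ 0.7796

0.7796


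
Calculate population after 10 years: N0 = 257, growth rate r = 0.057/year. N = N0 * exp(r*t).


r*t = 0.057 * 10 = 0.57
exp(0.57) = 1.76827
N = 257 * 1.76827 = 454.445 ≈ 454

454


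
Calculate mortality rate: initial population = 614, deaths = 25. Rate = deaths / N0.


Mortality rate = 25 / 614 = 0.040717 ≈ 0.0407

0.0407


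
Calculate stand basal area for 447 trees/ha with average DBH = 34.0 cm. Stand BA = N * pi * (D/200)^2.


(D/200)^2 = (34.0/200)^2 = 0.17^2 = 0.0289
Individual BA = 3.141593 * 0.0289 = 0.0907920 m^2
Stand BA = 447 * 0.0907920 = 40.5840 ≈ 40.58 m^2/ha

40.58 m^2/ha


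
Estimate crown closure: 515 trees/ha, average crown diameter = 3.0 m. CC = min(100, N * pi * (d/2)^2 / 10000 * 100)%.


(d/2)^2 = (3.0/2)^2 = 1.5^2 = 2.25
Crown area = 3.141593 * 2.25 = 7.06858 m^2
N * area / 10000 * 100 = 515 * 7.06858 / 10000 * 100 = 36.4032
CC = min(100, 36.4032) = 36.4032 ≈ 36.4%

36.4%


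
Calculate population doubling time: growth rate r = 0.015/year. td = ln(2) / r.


td = ln(2) / 0.015 = 0.693147 / 0.015 = 46.2098 ≈ 46.2 years

46.2 years


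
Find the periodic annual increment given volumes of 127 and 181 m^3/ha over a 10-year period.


PAI = (V2 - V1) / period = (181 - 127) / 10 = 54 / 10 = 5.40 m^3/ha/yr

5.40 m^3/ha/yr


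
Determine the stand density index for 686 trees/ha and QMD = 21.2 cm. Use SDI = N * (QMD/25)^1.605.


QMD/25 = 21.2/25 = 0.848
(0.848)^1.605 = exp(1.605 * ln(0.848)) = exp(1.605 * (-0.164875)) = exp(-0.264624) = 0.767494
SDI = 686 * 0.767494 = 526.501 ≈ 527

527


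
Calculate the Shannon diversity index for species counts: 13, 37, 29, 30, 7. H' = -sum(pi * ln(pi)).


Total N = 13 + 37 + 29 + 30 + 7 = 116
Per-species terms:
  p = 13/116 = 0.112069; ln(p) = -2.188641; p*ln(p) = 0.112069 * (-2.188641) = -0.245279
  p = 37/116 = 0.318966; ln(p) = -1.142671; p*ln(p) = 0.318966 * (-1.142671) = -0.364473
  p = 29/116 = 0.250000; ln(p) = -1.386294; p*ln(p) = 0.250000 * (-1.386294) = -0.346574
  p = 30/116 = 0.258621; ln(p) = -1.352392; p*ln(p) = 0.258621 * (-1.352392) = -0.349757
  p = 7/116 = 0.060345; ln(p) = -2.807677; p*ln(p) = 0.060345 * (-2.807677) = -0.169429
sum(p*ln(p)) = (-0.245279) + (-0.364473) + (-0.346574) + (-0.349757) + (-0.169429) = -1.475512
H' = -(-1.475512) = 1.475512 ≈ 1.4755

1.4755


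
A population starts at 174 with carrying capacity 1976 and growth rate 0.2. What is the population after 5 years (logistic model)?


(K - N0)/N0 = (1976 - 174)/174 = 1802/174 = 10.3563
r*t = 0.2 * 5 = 1; exp(-1) = 0.367879
10.3563 * 0.367879 = 3.80987
1 + 3.80987 = 4.80987
N = 1976 / 4.80987 = 410.822 ≈ 411

411


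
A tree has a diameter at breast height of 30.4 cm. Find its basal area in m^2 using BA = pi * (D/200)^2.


D/200 = 30.4/200 = 0.152 m
(D/200)^2 = 0.152^2 = 0.023104
BA = 3.141593 * 0.023104 = 0.0725834 ≈ 0.0726 m^2

0.0726 m^2


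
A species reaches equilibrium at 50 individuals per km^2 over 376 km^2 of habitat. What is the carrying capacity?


K = 50 * 376 = 18800 individuals

18800 individuals


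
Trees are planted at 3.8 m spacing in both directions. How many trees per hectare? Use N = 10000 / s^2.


N = 10000 / 3.8^2 = 10000 / 14.44 = 692.521 ≈ 693 trees/ha

693 trees/ha


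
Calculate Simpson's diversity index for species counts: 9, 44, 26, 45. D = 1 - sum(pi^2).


Total N = 9 + 44 + 26 + 45 = 124
Per-species terms:
  p = 9/124 = 0.072581; p^2 = 0.072581^2 = 0.005268
  p = 44/124 = 0.354839; p^2 = 0.354839^2 = 0.125911
  p = 26/124 = 0.209677; p^2 = 0.209677^2 = 0.043964
  p = 45/124 = 0.362903; p^2 = 0.362903^2 = 0.131699
sum(p^2) = 0.005268 + 0.125911 + 0.043964 + 0.131699 = 0.306842
D = 1 - 0.306842 = 0.693158 ≈ 0.6932

0.6932


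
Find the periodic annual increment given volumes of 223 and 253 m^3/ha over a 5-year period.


PAI = (V2 - V1) / period = (253 - 223) / 5 = 30 / 5 = 6.00 m^3/ha/yr

6.00 m^3/ha/yr


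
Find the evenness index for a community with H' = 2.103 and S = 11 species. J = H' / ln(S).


ln(11) = 2.39790
J = H' / ln(S) = 2.103 / 2.39790 = 0.877017 ≈ 0.8770

0.8770


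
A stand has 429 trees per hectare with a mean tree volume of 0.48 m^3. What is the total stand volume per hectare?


V_stand = 429 * 0.48 = 205.92 ≈ 205.9 m^3/ha

205.9 m^3/ha


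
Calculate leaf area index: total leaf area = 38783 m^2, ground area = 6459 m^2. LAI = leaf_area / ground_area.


LAI = 38783 / 6459 = 6.0045 ≈ 6.00

6.00


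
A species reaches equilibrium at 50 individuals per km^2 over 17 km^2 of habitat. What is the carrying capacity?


K = 50 * 17 = 850 individuals

850 individuals


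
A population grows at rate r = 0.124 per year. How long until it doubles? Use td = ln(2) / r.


td = ln(2) / 0.124 = 0.693147 / 0.124 = 5.58990 ≈ 5.6 years

5.6 years


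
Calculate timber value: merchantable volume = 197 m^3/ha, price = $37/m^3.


Value = 197 * 37 = $7289/ha

$7289/ha


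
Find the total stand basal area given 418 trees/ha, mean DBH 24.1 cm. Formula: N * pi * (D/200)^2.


(D/200)^2 = (24.1/200)^2 = 0.1205^2 = 0.01452025
Individual BA = 3.141593 * 0.01452025 = 0.0456167 m^2
Stand BA = 418 * 0.0456167 = 19.0678 ≈ 19.07 m^2/ha

19.07 m^2/ha


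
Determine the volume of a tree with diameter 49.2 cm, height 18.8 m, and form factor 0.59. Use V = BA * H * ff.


(D/200)^2 = (49.2/200)^2 = 0.246^2 = 0.060516
BA = 3.141593 * 0.060516 = 0.190117 m^2
V = 0.190117 * 18.8 * 0.59 = 2.10878 ≈ 2.109 m^3

2.109 m^3


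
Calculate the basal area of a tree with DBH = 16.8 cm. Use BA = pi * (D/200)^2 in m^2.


D/200 = 16.8/200 = 0.084 m
(D/200)^2 = 0.084^2 = 0.007056
BA = 3.141593 * 0.007056 = 0.0221671 ≈ 0.0222 m^2

0.0222 m^2


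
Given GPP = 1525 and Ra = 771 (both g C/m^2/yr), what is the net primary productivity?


NPP = GPP - Ra = 1525 - 771 = 754 g C/m^2/yr

754 g C/m^2/yr


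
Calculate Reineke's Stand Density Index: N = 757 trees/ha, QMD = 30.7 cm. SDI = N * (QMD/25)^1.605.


QMD/25 = 30.7/25 = 1.228
(1.228)^1.605 = exp(1.605 * ln(1.228)) = exp(1.605 * 0.205387) = exp(0.329646) = 1.39048
SDI = 757 * 1.39048 = 1052.59 ≈ 1053

1053


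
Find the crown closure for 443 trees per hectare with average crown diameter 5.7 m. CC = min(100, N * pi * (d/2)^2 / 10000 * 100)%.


(d/2)^2 = (5.7/2)^2 = 2.85^2 = 8.1225
Crown area = 3.141593 * 8.1225 = 25.5176 m^2
N * area / 10000 * 100 = 443 * 25.5176 / 10000 * 100 = 113.043
CC = min(100, 113.043) = 100%

100%


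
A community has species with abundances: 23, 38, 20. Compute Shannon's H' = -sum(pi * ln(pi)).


Total N = 23 + 38 + 20 = 81
Per-species terms:
  p = 23/81 = 0.283951; ln(p) = -1.258954; p*ln(p) = 0.283951 * (-1.258954) = -0.357481
  p = 38/81 = 0.469136; ln(p) = -0.756863; p*ln(p) = 0.469136 * (-0.756863) = -0.355072
  p = 20/81 = 0.246914; ln(p) = -1.398715; p*ln(p) = 0.246914 * (-1.398715) = -0.345362
sum(p*ln(p)) = (-0.357481) + (-0.355072) + (-0.345362) = -1.057915
H' = -(-1.057915) = 1.057915 ≈ 1.0579

1.0579


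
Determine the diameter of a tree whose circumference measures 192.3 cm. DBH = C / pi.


DBH = C / pi = 192.3 / 3.141593 = 61.2110 ≈ 61.21 cm

61.21 cm


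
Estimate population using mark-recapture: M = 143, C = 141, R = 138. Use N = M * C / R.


N = M * C / R = 143 * 141 / 138 = 20163 / 138 = 146.11 ≈ 146

146 individuals


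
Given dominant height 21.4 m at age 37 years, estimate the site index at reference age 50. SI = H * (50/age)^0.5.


50/37 = 1.35135
(1.35135)^0.5 = 1.16248
SI = 21.4 * 1.16248 = 24.8771 ≈ 24.9 m

24.9 m


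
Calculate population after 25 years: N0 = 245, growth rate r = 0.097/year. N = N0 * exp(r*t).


r*t = 0.097 * 25 = 2.425
exp(2.425) = 11.3022
N = 245 * 11.3022 = 2769.04 ≈ 2769

2769


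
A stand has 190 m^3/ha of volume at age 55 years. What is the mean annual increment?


MAI = 190 / 55 = 3.4545 ≈ 3.45 m^3/ha/yr

3.45 m^3/ha/yr


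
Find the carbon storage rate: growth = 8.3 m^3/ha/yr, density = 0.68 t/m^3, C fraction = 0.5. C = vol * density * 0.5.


C = 8.3 * 0.68 * 0.5 = 2.822 ≈ 2.82 t C/ha/yr

2.82 t C/ha/yr


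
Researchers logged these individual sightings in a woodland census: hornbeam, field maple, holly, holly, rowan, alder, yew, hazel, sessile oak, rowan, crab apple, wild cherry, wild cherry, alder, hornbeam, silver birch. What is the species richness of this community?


Total individuals logged = 16
Distinct species (count of individuals): hornbeam (2), field maple (1), holly (2), rowan (2), alder (2), yew (1), hazel (1), sessile oak (1), crab apple (1), wild cherry (2), silver birch (1)
Species richness = number of distinct species = 11

11


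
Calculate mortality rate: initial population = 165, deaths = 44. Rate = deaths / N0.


Mortality rate = 44 / 165 = 0.266667 ≈ 0.2667

0.2667


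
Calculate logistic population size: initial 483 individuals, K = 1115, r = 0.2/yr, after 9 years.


(K - N0)/N0 = (1115 - 483)/483 = 632/483 = 1.30849
r*t = 0.2 * 9 = 1.8; exp(-1.8) = 0.165299
1.30849 * 0.165299 = 0.216292
1 + 0.216292 = 1.21629
N = 1115 / 1.21629 = 916.722 ≈ 917

917


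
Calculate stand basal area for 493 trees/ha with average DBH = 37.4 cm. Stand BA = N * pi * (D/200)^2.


(D/200)^2 = (37.4/200)^2 = 0.187^2 = 0.034969
Individual BA = 3.141593 * 0.034969 = 0.109858 m^2
Stand BA = 493 * 0.109858 = 54.1600 ≈ 54.16 m^2/ha

54.16 m^2/ha


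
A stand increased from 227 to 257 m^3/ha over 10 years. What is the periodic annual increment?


PAI = (V2 - V1) / period = (257 - 227) / 10 = 30 / 10 = 3.00 m^3/ha/yr

3.00 m^3/ha/yr


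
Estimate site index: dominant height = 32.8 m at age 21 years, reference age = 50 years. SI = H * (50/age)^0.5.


50/21 = 2.38095
(2.38095)^0.5 = 1.54303
SI = 32.8 * 1.54303 = 50.6114 ≈ 50.6 m

50.6 m


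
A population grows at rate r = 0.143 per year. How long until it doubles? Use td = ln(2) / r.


td = ln(2) / 0.143 = 0.693147 / 0.143 = 4.84718 ≈ 4.8 years

4.8 years


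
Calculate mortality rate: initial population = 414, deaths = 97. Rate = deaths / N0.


Mortality rate = 97 / 414 = 0.234300 ≈ 0.2343

0.2343


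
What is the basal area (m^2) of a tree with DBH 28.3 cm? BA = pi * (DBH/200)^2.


D/200 = 28.3/200 = 0.1415 m
(D/200)^2 = 0.1415^2 = 0.02002225
BA = 3.141593 * 0.02002225 = 0.0629018 ≈ 0.0629 m^2

0.0629 m^2


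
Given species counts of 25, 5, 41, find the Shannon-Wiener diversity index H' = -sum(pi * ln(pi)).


Total N = 25 + 5 + 41 = 71
Per-species terms:
  p = 25/71 = 0.352113; ln(p) = -1.043803; p*ln(p) = 0.352113 * (-1.043803) = -0.367537
  p = 5/71 = 0.070423; ln(p) = -2.653235; p*ln(p) = 0.070423 * (-2.653235) = -0.186849
  p = 41/71 = 0.577465; ln(p) = -0.549107; p*ln(p) = 0.577465 * (-0.549107) = -0.317090
sum(p*ln(p)) = (-0.367537) + (-0.186849) + (-0.317090) = -0.871476
H' = -(-0.871476) = 0.871476 ≈ 0.8715

0.8715


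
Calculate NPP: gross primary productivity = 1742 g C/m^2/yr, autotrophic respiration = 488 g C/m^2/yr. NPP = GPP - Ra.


NPP = GPP - Ra = 1742 - 488 = 1254 g C/m^2/yr

1254 g C/m^2/yr


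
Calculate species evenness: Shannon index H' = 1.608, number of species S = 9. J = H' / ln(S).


ln(9) = 2.19722
J = H' / ln(S) = 1.608 / 2.19722 = 0.731834 ≈ 0.7318

0.7318


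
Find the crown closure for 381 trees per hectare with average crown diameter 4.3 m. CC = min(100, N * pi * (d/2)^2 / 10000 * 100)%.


(d/2)^2 = (4.3/2)^2 = 2.15^2 = 4.6225
Crown area = 3.141593 * 4.6225 = 14.5220 m^2
N * area / 10000 * 100 = 381 * 14.5220 / 10000 * 100 = 55.3288
CC = min(100, 55.3288) = 55.3288 ≈ 55.3%

55.3%


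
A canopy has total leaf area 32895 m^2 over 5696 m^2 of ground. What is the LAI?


LAI = 32895 / 5696 = 5.7751 ≈ 5.78

5.78


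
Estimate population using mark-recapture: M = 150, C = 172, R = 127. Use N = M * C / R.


N = M * C / R = 150 * 172 / 127 = 25800 / 127 = 203.15 ≈ 203

203 individuals


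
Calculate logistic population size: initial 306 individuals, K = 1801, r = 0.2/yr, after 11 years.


(K - N0)/N0 = (1801 - 306)/306 = 1495/306 = 4.88562
r*t = 0.2 * 11 = 2.2; exp(-2.2) = 0.110803
4.88562 * 0.110803 = 0.541341
1 + 0.541341 = 1.54134
N = 1801 / 1.54134 = 1168.46 ≈ 1168

1168


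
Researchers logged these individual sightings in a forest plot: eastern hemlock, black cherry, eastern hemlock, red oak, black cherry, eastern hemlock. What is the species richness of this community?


Total individuals logged = 6
Distinct species (count of individuals): eastern hemlock (3), black cherry (2), red oak (1)
Species richness = number of distinct species = 3

3


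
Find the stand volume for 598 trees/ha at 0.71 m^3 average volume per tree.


V_stand = 598 * 0.71 = 424.58 ≈ 424.6 m^3/ha

424.6 m^3/ha


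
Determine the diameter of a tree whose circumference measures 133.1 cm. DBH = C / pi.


DBH = C / pi = 133.1 / 3.141593 = 42.3670 ≈ 42.37 cm

42.37 cm


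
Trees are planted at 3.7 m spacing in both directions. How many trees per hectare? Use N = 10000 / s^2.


N = 10000 / 3.7^2 = 10000 / 13.69 = 730.460 ≈ 730 trees/ha

730 trees/ha


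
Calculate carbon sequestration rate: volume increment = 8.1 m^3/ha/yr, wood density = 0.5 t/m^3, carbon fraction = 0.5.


C = 8.1 * 0.5 * 0.5 = 2.025 ≈ 2.03 t C/ha/yr

2.03 t C/ha/yr


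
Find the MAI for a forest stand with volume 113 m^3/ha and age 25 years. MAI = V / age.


MAI = 113 / 25 = 4.52 m^3/ha/yr

4.52 m^3/ha/yr


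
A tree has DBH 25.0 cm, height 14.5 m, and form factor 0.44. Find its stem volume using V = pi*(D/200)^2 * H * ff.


(D/200)^2 = (25.0/200)^2 = 0.125^2 = 0.015625
BA = 3.141593 * 0.015625 = 0.0490874 m^2
V = 0.0490874 * 14.5 * 0.44 = 0.313178 ≈ 0.313 m^3

0.313 m^3


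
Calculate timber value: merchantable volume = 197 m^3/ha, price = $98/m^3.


Value = 197 * 98 = $19306/ha

$19306/ha


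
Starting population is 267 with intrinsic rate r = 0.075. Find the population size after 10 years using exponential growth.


r*t = 0.075 * 10 = 0.75
exp(0.75) = 2.11700
N = 267 * 2.11700 = 565.239 ≈ 565

565


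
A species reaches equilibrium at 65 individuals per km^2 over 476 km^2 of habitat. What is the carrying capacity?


K = 65 * 476 = 30940 individuals

30940 individuals


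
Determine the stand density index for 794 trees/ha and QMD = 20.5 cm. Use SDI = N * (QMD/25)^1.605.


QMD/25 = 20.5/25 = 0.82
(0.82)^1.605 = exp(1.605 * ln(0.82)) = exp(1.605 * (-0.198451)) = exp(-0.318514) = 0.727229
SDI = 794 * 0.727229 = 577.420 ≈ 577

577


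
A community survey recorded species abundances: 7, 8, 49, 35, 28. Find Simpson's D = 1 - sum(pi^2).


Total N = 7 + 8 + 49 + 35 + 28 = 127
Per-species terms:
  p = 7/127 = 0.055118; p^2 = 0.055118^2 = 0.003038
  p = 8/127 = 0.062992; p^2 = 0.062992^2 = 0.003968
  p = 49/127 = 0.385827; p^2 = 0.385827^2 = 0.148862
  p = 35/127 = 0.275591; p^2 = 0.275591^2 = 0.075950
  p = 28/127 = 0.220472; p^2 = 0.220472^2 = 0.048608
sum(p^2) = 0.003038 + 0.003968 + 0.148862 + 0.075950 + 0.048608 = 0.280426
D = 1 - 0.280426 = 0.719574 ≈ 0.7196

0.7196


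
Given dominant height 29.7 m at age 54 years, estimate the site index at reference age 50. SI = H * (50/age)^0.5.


50/54 = 0.925926
(0.925926)^0.5 = 0.962250
SI = 29.7 * 0.962250 = 28.5788 ≈ 28.6 m

28.6 m


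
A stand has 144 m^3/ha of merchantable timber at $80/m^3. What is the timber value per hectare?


Value = 144 * 80 = $11520/ha

$11520/ha


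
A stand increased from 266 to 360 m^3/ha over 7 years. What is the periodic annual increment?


PAI = (V2 - V1) / period = (360 - 266) / 7 = 94 / 7 = 13.4286 ≈ 13.43 m^3/ha/yr

13.43 m^3/ha/yr


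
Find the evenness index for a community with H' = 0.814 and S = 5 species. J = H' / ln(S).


ln(5) = 1.60944
J = H' / ln(S) = 0.814 / 1.60944 = 0.505766 ≈ 0.5058

0.5058


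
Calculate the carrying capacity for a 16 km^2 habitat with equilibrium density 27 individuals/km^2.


K = 27 * 16 = 432 individuals

432 individuals


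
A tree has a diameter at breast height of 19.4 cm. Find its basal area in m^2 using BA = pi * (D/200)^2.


D/200 = 19.4/200 = 0.097 m
(D/200)^2 = 0.097^2 = 0.009409
BA = 3.141593 * 0.009409 = 0.0295592 ≈ 0.0296 m^2

0.0296 m^2


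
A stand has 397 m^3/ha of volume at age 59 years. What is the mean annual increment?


MAI = 397 / 59 = 6.7288 ≈ 6.73 m^3/ha/yr

6.73 m^3/ha/yr


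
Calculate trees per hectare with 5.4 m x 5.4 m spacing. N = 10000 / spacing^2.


N = 10000 / 5.4^2 = 10000 / 29.16 = 342.936 ≈ 343 trees/ha

343 trees/ha


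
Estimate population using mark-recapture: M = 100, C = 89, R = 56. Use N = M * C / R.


N = M * C / R = 100 * 89 / 56 = 8900 / 56 = 158.93 ≈ 159

159 individuals


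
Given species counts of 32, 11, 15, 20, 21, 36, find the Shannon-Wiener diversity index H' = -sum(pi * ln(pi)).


Total N = 32 + 11 + 15 + 20 + 21 + 36 = 135
Per-species terms:
  p = 32/135 = 0.237037; ln(p) = -1.439539; p*ln(p) = 0.237037 * (-1.439539) = -0.341224
  p = 11/135 = 0.081481; ln(p) = -2.507385; p*ln(p) = 0.081481 * (-2.507385) = -0.204304
  p = 15/135 = 0.111111; ln(p) = -2.197226; p*ln(p) = 0.111111 * (-2.197226) = -0.244136
  p = 20/135 = 0.148148; ln(p) = -1.909544; p*ln(p) = 0.148148 * (-1.909544) = -0.282895
  p = 21/135 = 0.155556; ln(p) = -1.860749; p*ln(p) = 0.155556 * (-1.860749) = -0.289451
  p = 36/135 = 0.266667; ln(p) = -1.321755; p*ln(p) = 0.266667 * (-1.321755) = -0.352468
sum(p*ln(p)) = (-0.341224) + (-0.204304) + (-0.244136) + (-0.282895) + (-0.289451) + (-0.352468) = -1.714478
H' = -(-1.714478) = 1.714478 ≈ 1.7145

1.7145


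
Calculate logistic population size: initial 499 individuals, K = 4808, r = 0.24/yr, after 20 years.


(K - N0)/N0 = (4808 - 499)/499 = 4309/499 = 8.63527
r*t = 0.24 * 20 = 4.8; exp(-4.8) = 0.00822975
8.63527 * 0.00822975 = 0.0710661
1 + 0.0710661 = 1.07107
N = 4808 / 1.07107 = 4488.97 ≈ 4489

4489


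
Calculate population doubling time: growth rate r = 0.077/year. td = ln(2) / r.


td = ln(2) / 0.077 = 0.693147 / 0.077 = 9.00191 ≈ 9.0 years

9.0 years


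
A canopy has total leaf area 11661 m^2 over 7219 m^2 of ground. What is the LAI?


LAI = 11661 / 7219 = 1.6153 ≈ 1.62

1.62


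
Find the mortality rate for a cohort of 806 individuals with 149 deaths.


Mortality rate = 149 / 806 = 0.184864 ≈ 0.1849

0.1849


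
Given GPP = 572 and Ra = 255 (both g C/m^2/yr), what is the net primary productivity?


NPP = GPP - Ra = 572 - 255 = 317 g C/m^2/yr

317 g C/m^2/yr


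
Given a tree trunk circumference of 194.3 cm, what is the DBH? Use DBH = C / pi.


DBH = C / pi = 194.3 / 3.141593 = 61.8476 ≈ 61.85 cm

61.85 cm


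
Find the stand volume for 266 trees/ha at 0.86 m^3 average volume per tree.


V_stand = 266 * 0.86 = 228.76 ≈ 228.8 m^3/ha

228.8 m^3/ha


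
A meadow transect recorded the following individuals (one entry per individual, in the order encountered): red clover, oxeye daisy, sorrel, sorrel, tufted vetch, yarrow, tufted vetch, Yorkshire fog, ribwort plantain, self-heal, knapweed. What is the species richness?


Total individuals logged = 11
Distinct species (count of individuals): red clover (1), oxeye daisy (1), sorrel (2), tufted vetch (2), yarrow (1), Yorkshire fog (1), ribwort plantain (1), self-heal (1), knapweed (1)
Species richness = number of distinct species = 9

9


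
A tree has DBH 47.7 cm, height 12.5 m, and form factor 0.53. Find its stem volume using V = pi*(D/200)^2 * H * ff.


(D/200)^2 = (47.7/200)^2 = 0.2385^2 = 0.05688225
BA = 3.141593 * 0.05688225 = 0.178701 m^2
V = 0.178701 * 12.5 * 0.53 = 1.18389 ≈ 1.184 m^3

1.184 m^3


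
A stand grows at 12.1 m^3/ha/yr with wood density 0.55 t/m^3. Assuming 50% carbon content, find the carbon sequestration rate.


C = 12.1 * 0.55 * 0.5 = 3.3275 ≈ 3.33 t C/ha/yr

3.33 t C/ha/yr


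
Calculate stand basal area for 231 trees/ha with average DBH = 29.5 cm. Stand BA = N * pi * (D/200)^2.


(D/200)^2 = (29.5/200)^2 = 0.1475^2 = 0.02175625
Individual BA = 3.141593 * 0.02175625 = 0.0683493 m^2
Stand BA = 231 * 0.0683493 = 15.7887 ≈ 15.79 m^2/ha

15.79 m^2/ha


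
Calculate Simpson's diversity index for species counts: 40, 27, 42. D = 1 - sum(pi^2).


Total N = 40 + 27 + 42 = 109
Per-species terms:
  p = 40/109 = 0.366972; p^2 = 0.366972^2 = 0.134668
  p = 27/109 = 0.247706; p^2 = 0.247706^2 = 0.061358
  p = 42/109 = 0.385321; p^2 = 0.385321^2 = 0.148472
sum(p^2) = 0.134668 + 0.061358 + 0.148472 = 0.344498
D = 1 - 0.344498 = 0.655502 ≈ 0.6555

0.6555


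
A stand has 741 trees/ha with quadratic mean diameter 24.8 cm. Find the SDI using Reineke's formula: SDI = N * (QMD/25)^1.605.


QMD/25 = 24.8/25 = 0.992
(0.992)^1.605 = exp(1.605 * ln(0.992)) = exp(1.605 * (-0.00803217)) = exp(-0.0128916) = 0.987191
SDI = 741 * 0.987191 = 731.509 ≈ 732

732


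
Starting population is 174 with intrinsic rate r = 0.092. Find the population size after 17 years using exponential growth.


r*t = 0.092 * 17 = 1.564
exp(1.564) = 4.77789
N = 174 * 4.77789 = 831.353 ≈ 831

831


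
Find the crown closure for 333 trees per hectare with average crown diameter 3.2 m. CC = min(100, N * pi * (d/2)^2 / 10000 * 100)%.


(d/2)^2 = (3.2/2)^2 = 1.6^2 = 2.56
Crown area = 3.141593 * 2.56 = 8.04248 m^2
N * area / 10000 * 100 = 333 * 8.04248 / 10000 * 100 = 26.7815
CC = min(100, 26.7815) = 26.7815 ≈ 26.8%

26.8%
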